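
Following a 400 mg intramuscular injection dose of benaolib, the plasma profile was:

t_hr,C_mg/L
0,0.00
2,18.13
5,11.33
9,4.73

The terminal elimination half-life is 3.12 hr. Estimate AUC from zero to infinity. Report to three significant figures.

Trapezoidal AUC_0→9:
  [0→2]: (0.00+18.13)/2 × 2 = 18.13
  [2→5]: (18.13+11.33)/2 × 3 = 44.19
  [5→9]: (11.33+4.73)/2 × 4 = 32.12
  Sum = 94.44 mg/L·hr
k_e = ln2 / t½ = 0.693147 / 3.12 = 0.2222 hr^-1
Extrapolated tail: C_last / k_e = 4.73 / 0.2222 = 21.287
AUC_0→∞ = 94.44 + 21.287 = 115.727 mg/L·hr

AUC = 116 mg/L·hr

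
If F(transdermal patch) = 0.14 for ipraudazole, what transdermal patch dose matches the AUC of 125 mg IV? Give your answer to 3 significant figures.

D_transdermal = 893 mg

For equal systemic exposure: F × D_ev = D_iv
D_ev = D_iv / F = 125 / 0.14 = 892.857 mg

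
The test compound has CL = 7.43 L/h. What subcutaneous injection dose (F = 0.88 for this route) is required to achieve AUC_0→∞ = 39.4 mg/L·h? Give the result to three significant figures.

Dose = 333 mg

Dose = CL × AUC_0→∞ / F
     = 7.43 × 39.4 / 0.88 = 332.661 mg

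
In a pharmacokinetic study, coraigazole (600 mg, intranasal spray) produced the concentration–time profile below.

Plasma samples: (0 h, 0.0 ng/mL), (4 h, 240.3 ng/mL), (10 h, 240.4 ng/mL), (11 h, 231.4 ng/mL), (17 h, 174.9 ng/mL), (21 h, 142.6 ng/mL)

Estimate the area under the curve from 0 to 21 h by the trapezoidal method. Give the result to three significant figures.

Trapezoidal AUC_0→21:
  [0→4]: (0.0+240.3)/2 × 4 = 480.6
  [4→10]: (240.3+240.4)/2 × 6 = 1442.1
  [10→11]: (240.4+231.4)/2 × 1 = 235.9
  [11→17]: (231.4+174.9)/2 × 6 = 1218.9
  [17→21]: (174.9+142.6)/2 × 4 = 635.0
  Sum = 4012.5 ng/mL·h

AUC = 4010 ng/mL·h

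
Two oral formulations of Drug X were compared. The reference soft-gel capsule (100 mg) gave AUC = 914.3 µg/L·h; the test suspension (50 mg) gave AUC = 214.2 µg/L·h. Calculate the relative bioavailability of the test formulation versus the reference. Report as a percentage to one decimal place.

F_rel = 46.9%

F_rel = (AUC_test/D_test) / (AUC_ref/D_ref)
      = (214.2/50) / (914.3/100)
      = 4.284 / 9.143 = 0.4686 = 46.86%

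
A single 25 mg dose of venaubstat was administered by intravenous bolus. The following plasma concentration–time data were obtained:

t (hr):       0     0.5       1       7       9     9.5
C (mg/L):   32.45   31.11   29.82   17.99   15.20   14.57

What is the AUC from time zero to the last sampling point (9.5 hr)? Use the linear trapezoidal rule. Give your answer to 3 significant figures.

AUC = 215 mg/L·hr

Trapezoidal AUC_0→9.5:
  [0→0.5]: (32.45+31.11)/2 × 0.5 = 15.89
  [0.5→1]: (31.11+29.82)/2 × 0.5 = 15.2325
  [1→7]: (29.82+17.99)/2 × 6 = 143.43
  [7→9]: (17.99+15.20)/2 × 2 = 33.19
  [9→9.5]: (15.20+14.57)/2 × 0.5 = 7.4425
  Sum = 215.185 mg/L·hr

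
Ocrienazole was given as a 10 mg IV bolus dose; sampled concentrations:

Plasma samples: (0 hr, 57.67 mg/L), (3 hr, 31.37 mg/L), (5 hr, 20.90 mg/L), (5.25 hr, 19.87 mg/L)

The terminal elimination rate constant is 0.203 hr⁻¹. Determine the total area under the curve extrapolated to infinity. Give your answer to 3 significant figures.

AUC = 289 mg/L·hr

Trapezoidal AUC_0→5.25:
  [0→3]: (57.67+31.37)/2 × 3 = 133.56
  [3→5]: (31.37+20.90)/2 × 2 = 52.27
  [5→5.25]: (20.90+19.87)/2 × 0.25 = 5.09625
  Sum = 190.92625 mg/L·hr
Extrapolated tail: C_last / k_e = 19.87 / 0.203 = 97.882
AUC_0→∞ = 190.92625 + 97.882 = 288.80825 mg/L·hr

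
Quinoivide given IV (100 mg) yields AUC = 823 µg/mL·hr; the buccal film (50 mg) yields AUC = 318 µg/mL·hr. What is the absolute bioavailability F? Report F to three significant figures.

F = 0.773

F = (AUC_ev / D_ev) / (AUC_iv / D_iv)
  = (318/50) / (823/100)
  = 6.36 / 8.23 = 0.7728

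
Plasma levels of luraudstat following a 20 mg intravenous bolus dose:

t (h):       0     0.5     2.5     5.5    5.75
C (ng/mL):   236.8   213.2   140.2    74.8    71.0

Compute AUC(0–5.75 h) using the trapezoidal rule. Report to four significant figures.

Trapezoidal AUC_0→5.75:
  [0→0.5]: (236.8+213.2)/2 × 0.5 = 112.5
  [0.5→2.5]: (213.2+140.2)/2 × 2 = 353.4
  [2.5→5.5]: (140.2+74.8)/2 × 3 = 322.5
  [5.5→5.75]: (74.8+71.0)/2 × 0.25 = 18.225
  Sum = 806.625 ng/mL·h

AUC = 806.6 ng/mL·h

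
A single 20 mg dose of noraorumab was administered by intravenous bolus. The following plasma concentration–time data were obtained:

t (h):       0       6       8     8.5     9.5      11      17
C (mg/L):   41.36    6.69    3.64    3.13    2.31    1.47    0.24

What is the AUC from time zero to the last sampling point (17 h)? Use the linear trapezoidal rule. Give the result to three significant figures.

AUC = 167 mg/L·h

Trapezoidal AUC_0→17:
  [0→6]: (41.36+6.69)/2 × 6 = 144.15
  [6→8]: (6.69+3.64)/2 × 2 = 10.33
  [8→8.5]: (3.64+3.13)/2 × 0.5 = 1.6925
  [8.5→9.5]: (3.13+2.31)/2 × 1 = 2.72
  [9.5→11]: (2.31+1.47)/2 × 1.5 = 2.835
  [11→17]: (1.47+0.24)/2 × 6 = 5.13
  Sum = 166.8575 mg/L·h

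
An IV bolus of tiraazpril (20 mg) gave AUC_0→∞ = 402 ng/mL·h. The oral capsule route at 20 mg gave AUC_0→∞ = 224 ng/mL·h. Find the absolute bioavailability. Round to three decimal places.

F = 0.557

F = (AUC_ev / D_ev) / (AUC_iv / D_iv)
  = (224/20) / (402/20)
  = 11.2 / 20.1 = 0.5572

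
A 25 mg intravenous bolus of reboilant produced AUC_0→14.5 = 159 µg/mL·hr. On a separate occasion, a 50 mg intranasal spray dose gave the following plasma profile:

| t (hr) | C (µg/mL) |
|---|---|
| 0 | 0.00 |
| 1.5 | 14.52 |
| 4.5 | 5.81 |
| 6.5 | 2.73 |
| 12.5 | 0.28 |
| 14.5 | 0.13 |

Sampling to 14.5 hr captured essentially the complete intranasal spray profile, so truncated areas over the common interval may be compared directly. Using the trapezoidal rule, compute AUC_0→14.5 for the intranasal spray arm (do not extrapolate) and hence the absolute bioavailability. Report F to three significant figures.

Trapezoidal AUC_0→14.5 (intranasal spray):
  [0→1.5]: (0.00+14.52)/2 × 1.5 = 10.89
  [1.5→4.5]: (14.52+5.81)/2 × 3 = 30.495
  [4.5→6.5]: (5.81+2.73)/2 × 2 = 8.54
  [6.5→12.5]: (2.73+0.28)/2 × 6 = 9.03
  [12.5→14.5]: (0.28+0.13)/2 × 2 = 0.41
  Sum = 59.365 µg/mL·hr
F = (AUC_ev/D_ev)/(AUC_iv/D_iv) = (59.365/50)/(159/25) = 1.1873/6.36 = 0.1867

F = 0.187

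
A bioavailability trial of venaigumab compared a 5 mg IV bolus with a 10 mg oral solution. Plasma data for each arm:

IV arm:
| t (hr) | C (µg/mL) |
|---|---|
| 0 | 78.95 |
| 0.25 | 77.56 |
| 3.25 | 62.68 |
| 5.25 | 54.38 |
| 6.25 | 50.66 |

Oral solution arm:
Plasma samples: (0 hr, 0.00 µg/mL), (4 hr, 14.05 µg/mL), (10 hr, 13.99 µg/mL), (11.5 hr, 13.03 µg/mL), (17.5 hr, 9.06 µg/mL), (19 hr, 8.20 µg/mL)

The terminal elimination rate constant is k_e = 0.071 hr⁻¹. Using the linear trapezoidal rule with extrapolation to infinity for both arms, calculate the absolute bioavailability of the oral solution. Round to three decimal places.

F = 0.147

Trapezoidal AUC_0→6.25 (IV):
  [0→0.25]: (78.95+77.56)/2 × 0.25 = 19.56375
  [0.25→3.25]: (77.56+62.68)/2 × 3 = 210.36
  [3.25→5.25]: (62.68+54.38)/2 × 2 = 117.06
  [5.25→6.25]: (54.38+50.66)/2 × 1 = 52.52
  Sum = 399.50375 µg/mL·hr
IV tail: 50.66/0.071 = 713.521; AUC_iv,0→∞ = 399.50375 + 713.521 = 1113.02475 µg/mL·hr
Trapezoidal AUC_0→19 (oral solution):
  [0→4]: (0.00+14.05)/2 × 4 = 28.1
  [4→10]: (14.05+13.99)/2 × 6 = 84.12
  [10→11.5]: (13.99+13.03)/2 × 1.5 = 20.265
  [11.5→17.5]: (13.03+9.06)/2 × 6 = 66.27
  [17.5→19]: (9.06+8.20)/2 × 1.5 = 12.945
  Sum = 211.7 µg/mL·hr
oral solution tail: 8.20/0.071 = 115.493; AUC_ev,0→∞ = 211.7 + 115.493 = 327.193 µg/mL·hr
F = (AUC_ev/D_ev)/(AUC_iv/D_iv) = (327.193/10)/(1113.02475/5) = 32.7193/222.60495 = 0.1470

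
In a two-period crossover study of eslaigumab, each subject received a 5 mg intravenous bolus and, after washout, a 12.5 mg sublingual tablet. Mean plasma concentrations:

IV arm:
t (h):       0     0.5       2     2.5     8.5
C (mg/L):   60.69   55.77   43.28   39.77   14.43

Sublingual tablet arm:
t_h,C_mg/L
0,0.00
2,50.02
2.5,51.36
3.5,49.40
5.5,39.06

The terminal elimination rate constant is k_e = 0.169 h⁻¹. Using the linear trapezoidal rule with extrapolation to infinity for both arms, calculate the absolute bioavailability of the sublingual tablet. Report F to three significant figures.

Trapezoidal AUC_0→8.5 (IV):
  [0→0.5]: (60.69+55.77)/2 × 0.5 = 29.115
  [0.5→2]: (55.77+43.28)/2 × 1.5 = 74.2875
  [2→2.5]: (43.28+39.77)/2 × 0.5 = 20.7625
  [2.5→8.5]: (39.77+14.43)/2 × 6 = 162.6
  Sum = 286.765 mg/L·h
IV tail: 14.43/0.169 = 85.385; AUC_iv,0→∞ = 286.765 + 85.385 = 372.15 mg/L·h
Trapezoidal AUC_0→5.5 (sublingual tablet):
  [0→2]: (0.00+50.02)/2 × 2 = 50.02
  [2→2.5]: (50.02+51.36)/2 × 0.5 = 25.345
  [2.5→3.5]: (51.36+49.40)/2 × 1 = 50.38
  [3.5→5.5]: (49.40+39.06)/2 × 2 = 88.46
  Sum = 214.205 mg/L·h
sublingual tablet tail: 39.06/0.169 = 231.124; AUC_ev,0→∞ = 214.205 + 231.124 = 445.329 mg/L·h
F = (AUC_ev/D_ev)/(AUC_iv/D_iv) = (445.329/12.5)/(372.15/5) = 35.62632/74.43 = 0.4787

F = 0.479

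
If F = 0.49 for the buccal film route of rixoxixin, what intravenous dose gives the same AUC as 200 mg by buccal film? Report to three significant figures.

D_iv = 98.0 mg

Systemic exposure from an extravascular dose = F × D_ev, so the equivalent IV dose is F × D_ev.
D_iv = F × D_ev = 0.49 × 200 = 98 mg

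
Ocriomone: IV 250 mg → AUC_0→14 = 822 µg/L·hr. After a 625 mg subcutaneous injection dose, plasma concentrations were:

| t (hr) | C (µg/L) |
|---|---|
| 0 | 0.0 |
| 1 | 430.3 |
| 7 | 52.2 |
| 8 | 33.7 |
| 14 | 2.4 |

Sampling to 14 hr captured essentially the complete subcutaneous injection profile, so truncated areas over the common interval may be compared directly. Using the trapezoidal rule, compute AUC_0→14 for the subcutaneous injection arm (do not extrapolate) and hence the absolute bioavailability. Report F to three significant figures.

Trapezoidal AUC_0→14 (subcutaneous injection):
  [0→1]: (0.0+430.3)/2 × 1 = 215.15
  [1→7]: (430.3+52.2)/2 × 6 = 1447.5
  [7→8]: (52.2+33.7)/2 × 1 = 42.95
  [8→14]: (33.7+2.4)/2 × 6 = 108.3
  Sum = 1813.9 µg/L·hr
F = (AUC_ev/D_ev)/(AUC_iv/D_iv) = (1813.9/625)/(822/250) = 2.90224/3.288 = 0.8827

F = 0.883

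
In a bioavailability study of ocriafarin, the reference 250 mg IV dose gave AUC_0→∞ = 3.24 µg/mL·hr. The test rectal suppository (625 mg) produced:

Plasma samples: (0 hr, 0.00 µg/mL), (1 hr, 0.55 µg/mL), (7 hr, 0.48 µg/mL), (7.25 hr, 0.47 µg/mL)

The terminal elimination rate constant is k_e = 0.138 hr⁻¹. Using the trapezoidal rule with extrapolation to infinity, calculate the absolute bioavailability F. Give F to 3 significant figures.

F = 0.851

Trapezoidal AUC_0→7.25 (rectal suppository):
  [0→1]: (0.00+0.55)/2 × 1 = 0.275
  [1→7]: (0.55+0.48)/2 × 6 = 3.09
  [7→7.25]: (0.48+0.47)/2 × 0.25 = 0.11875
  Sum = 3.48375 µg/mL·hr
Tail: C_last/k_e = 0.47/0.138 = 3.406
AUC_0→∞ (rectal suppository) = 3.48375 + 3.406 = 6.88975 µg/mL·hr
F = (AUC_ev/D_ev)/(AUC_iv/D_iv) = (6.88975/625)/(3.24/250) = 0.0110236/0.01296 = 0.8506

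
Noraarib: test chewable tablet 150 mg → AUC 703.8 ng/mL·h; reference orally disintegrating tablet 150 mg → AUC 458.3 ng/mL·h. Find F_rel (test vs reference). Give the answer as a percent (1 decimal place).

F_rel = (AUC_test/D_test) / (AUC_ref/D_ref)
      = (703.8/150) / (458.3/150)
      = 4.692 / 3.05533 = 1.5357 = 153.57%

F_rel = 153.6%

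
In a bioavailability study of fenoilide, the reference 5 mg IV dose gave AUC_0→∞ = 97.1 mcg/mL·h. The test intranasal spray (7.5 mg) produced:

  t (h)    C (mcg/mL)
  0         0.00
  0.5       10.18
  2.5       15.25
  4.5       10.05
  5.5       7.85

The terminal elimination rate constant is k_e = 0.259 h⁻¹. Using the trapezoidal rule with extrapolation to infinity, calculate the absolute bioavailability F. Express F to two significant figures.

F = 0.64

Trapezoidal AUC_0→5.5 (intranasal spray):
  [0→0.5]: (0.00+10.18)/2 × 0.5 = 2.545
  [0.5→2.5]: (10.18+15.25)/2 × 2 = 25.43
  [2.5→4.5]: (15.25+10.05)/2 × 2 = 25.3
  [4.5→5.5]: (10.05+7.85)/2 × 1 = 8.95
  Sum = 62.225 mcg/mL·h
Tail: C_last/k_e = 7.85/0.259 = 30.309
AUC_0→∞ (intranasal spray) = 62.225 + 30.309 = 92.534 mcg/mL·h
F = (AUC_ev/D_ev)/(AUC_iv/D_iv) = (92.534/7.5)/(97.1/5) = 12.3379/19.42 = 0.6353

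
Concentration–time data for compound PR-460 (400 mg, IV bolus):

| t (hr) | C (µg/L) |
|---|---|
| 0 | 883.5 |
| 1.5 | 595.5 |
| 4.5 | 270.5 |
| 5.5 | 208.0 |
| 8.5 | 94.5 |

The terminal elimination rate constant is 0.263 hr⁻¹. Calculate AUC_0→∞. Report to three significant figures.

AUC = 3460 µg/L·hr

Trapezoidal AUC_0→8.5:
  [0→1.5]: (883.5+595.5)/2 × 1.5 = 1109.25
  [1.5→4.5]: (595.5+270.5)/2 × 3 = 1299.0
  [4.5→5.5]: (270.5+208.0)/2 × 1 = 239.25
  [5.5→8.5]: (208.0+94.5)/2 × 3 = 453.75
  Sum = 3101.25 µg/L·hr
Extrapolated tail: C_last / k_e = 94.5 / 0.263 = 359.316
AUC_0→∞ = 3101.25 + 359.316 = 3460.566 µg/L·hr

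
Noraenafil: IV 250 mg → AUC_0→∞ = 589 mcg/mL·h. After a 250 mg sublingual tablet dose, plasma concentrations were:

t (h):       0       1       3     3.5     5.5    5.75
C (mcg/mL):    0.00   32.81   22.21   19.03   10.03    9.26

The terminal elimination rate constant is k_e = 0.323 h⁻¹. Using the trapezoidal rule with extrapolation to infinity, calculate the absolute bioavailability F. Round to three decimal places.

Trapezoidal AUC_0→5.75 (sublingual tablet):
  [0→1]: (0.00+32.81)/2 × 1 = 16.405
  [1→3]: (32.81+22.21)/2 × 2 = 55.02
  [3→3.5]: (22.21+19.03)/2 × 0.5 = 10.31
  [3.5→5.5]: (19.03+10.03)/2 × 2 = 29.06
  [5.5→5.75]: (10.03+9.26)/2 × 0.25 = 2.41125
  Sum = 113.20625 mcg/mL·h
Tail: C_last/k_e = 9.26/0.323 = 28.669
AUC_0→∞ (sublingual tablet) = 113.20625 + 28.669 = 141.87525 mcg/mL·h
F = (AUC_ev/D_ev)/(AUC_iv/D_iv) = (141.87525/250)/(589/250) = 0.567501/2.356 = 0.2409

F = 0.241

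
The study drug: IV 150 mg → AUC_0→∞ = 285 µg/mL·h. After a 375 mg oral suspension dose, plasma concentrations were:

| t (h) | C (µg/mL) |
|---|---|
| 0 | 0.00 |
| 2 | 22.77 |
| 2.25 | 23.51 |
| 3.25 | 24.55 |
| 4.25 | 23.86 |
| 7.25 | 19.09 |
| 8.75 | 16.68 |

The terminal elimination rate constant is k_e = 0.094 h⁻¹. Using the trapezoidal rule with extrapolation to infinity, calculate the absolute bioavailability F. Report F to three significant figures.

Trapezoidal AUC_0→8.75 (oral suspension):
  [0→2]: (0.00+22.77)/2 × 2 = 22.77
  [2→2.25]: (22.77+23.51)/2 × 0.25 = 5.785
  [2.25→3.25]: (23.51+24.55)/2 × 1 = 24.03
  [3.25→4.25]: (24.55+23.86)/2 × 1 = 24.205
  [4.25→7.25]: (23.86+19.09)/2 × 3 = 64.425
  [7.25→8.75]: (19.09+16.68)/2 × 1.5 = 26.8275
  Sum = 168.0425 µg/mL·h
Tail: C_last/k_e = 16.68/0.094 = 177.447
AUC_0→∞ (oral suspension) = 168.0425 + 177.447 = 345.4895 µg/mL·h
F = (AUC_ev/D_ev)/(AUC_iv/D_iv) = (345.4895/375)/(285/150) = 0.921305/1.9 = 0.4849

F = 0.485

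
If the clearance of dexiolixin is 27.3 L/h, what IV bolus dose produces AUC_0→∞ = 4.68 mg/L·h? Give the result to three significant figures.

Dose_iv = CL × AUC_0→∞
     = 27.3 × 4.68 = 127.764 mg

Dose = 128 mg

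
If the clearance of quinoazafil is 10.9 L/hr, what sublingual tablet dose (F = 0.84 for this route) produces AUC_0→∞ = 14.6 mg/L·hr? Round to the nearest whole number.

Dose = CL × AUC_0→∞ / F
     = 10.9 × 14.6 / 0.84 = 189.452 mg

Dose = 189 mg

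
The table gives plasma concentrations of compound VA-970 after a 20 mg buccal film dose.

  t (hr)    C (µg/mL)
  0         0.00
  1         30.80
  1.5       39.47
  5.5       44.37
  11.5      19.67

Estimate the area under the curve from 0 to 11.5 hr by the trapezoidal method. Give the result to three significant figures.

AUC = 393 µg/mL·hr

Trapezoidal AUC_0→11.5:
  [0→1]: (0.00+30.80)/2 × 1 = 15.4
  [1→1.5]: (30.80+39.47)/2 × 0.5 = 17.5675
  [1.5→5.5]: (39.47+44.37)/2 × 4 = 167.68
  [5.5→11.5]: (44.37+19.67)/2 × 6 = 192.12
  Sum = 392.7675 µg/mL·hr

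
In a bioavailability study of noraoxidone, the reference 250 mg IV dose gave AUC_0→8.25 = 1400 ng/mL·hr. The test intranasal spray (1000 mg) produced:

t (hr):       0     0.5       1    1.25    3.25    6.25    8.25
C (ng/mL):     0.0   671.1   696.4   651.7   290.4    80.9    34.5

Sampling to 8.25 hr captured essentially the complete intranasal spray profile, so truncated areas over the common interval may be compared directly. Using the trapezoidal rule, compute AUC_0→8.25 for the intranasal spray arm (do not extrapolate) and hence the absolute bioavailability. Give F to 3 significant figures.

F = 0.409

Trapezoidal AUC_0→8.25 (intranasal spray):
  [0→0.5]: (0.0+671.1)/2 × 0.5 = 167.775
  [0.5→1]: (671.1+696.4)/2 × 0.5 = 341.875
  [1→1.25]: (696.4+651.7)/2 × 0.25 = 168.5125
  [1.25→3.25]: (651.7+290.4)/2 × 2 = 942.1
  [3.25→6.25]: (290.4+80.9)/2 × 3 = 556.95
  [6.25→8.25]: (80.9+34.5)/2 × 2 = 115.4
  Sum = 2292.6125 ng/mL·hr
F = (AUC_ev/D_ev)/(AUC_iv/D_iv) = (2292.6125/1000)/(1400/250) = 2.2926125/5.6 = 0.4094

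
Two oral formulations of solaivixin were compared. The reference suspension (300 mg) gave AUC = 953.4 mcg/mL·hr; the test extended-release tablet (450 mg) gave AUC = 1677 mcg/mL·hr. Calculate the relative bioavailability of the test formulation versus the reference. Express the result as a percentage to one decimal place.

F_rel = 117.3%

F_rel = (AUC_test/D_test) / (AUC_ref/D_ref)
      = (1677/450) / (953.4/300)
      = 3.72667 / 3.178 = 1.1726 = 117.26%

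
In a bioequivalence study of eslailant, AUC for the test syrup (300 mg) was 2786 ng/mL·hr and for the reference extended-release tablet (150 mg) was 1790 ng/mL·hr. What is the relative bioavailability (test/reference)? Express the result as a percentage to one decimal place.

F_rel = 77.8%

F_rel = (AUC_test/D_test) / (AUC_ref/D_ref)
      = (2786/300) / (1790/150)
      = 9.28667 / 11.9333 = 0.7782 = 77.82%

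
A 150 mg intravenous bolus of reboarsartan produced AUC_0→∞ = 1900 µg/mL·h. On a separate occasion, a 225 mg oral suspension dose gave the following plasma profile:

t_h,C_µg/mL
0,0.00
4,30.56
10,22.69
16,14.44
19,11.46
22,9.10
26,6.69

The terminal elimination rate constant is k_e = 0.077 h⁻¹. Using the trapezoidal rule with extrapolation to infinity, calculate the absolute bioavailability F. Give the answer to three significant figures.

Trapezoidal AUC_0→26 (oral suspension):
  [0→4]: (0.00+30.56)/2 × 4 = 61.12
  [4→10]: (30.56+22.69)/2 × 6 = 159.75
  [10→16]: (22.69+14.44)/2 × 6 = 111.39
  [16→19]: (14.44+11.46)/2 × 3 = 38.85
  [19→22]: (11.46+9.10)/2 × 3 = 30.84
  [22→26]: (9.10+6.69)/2 × 4 = 31.58
  Sum = 433.53 µg/mL·h
Tail: C_last/k_e = 6.69/0.077 = 86.883
AUC_0→∞ (oral suspension) = 433.53 + 86.883 = 520.413 µg/mL·h
F = (AUC_ev/D_ev)/(AUC_iv/D_iv) = (520.413/225)/(1900/150) = 2.31295/12.6667 = 0.1826

F = 0.183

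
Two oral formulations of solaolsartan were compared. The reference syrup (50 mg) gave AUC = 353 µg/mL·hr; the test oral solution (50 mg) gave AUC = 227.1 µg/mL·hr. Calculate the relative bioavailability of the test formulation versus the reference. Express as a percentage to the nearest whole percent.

F_rel = 64%

F_rel = (AUC_test/D_test) / (AUC_ref/D_ref)
      = (227.1/50) / (353/50)
      = 4.542 / 7.06 = 0.6433 = 64.33%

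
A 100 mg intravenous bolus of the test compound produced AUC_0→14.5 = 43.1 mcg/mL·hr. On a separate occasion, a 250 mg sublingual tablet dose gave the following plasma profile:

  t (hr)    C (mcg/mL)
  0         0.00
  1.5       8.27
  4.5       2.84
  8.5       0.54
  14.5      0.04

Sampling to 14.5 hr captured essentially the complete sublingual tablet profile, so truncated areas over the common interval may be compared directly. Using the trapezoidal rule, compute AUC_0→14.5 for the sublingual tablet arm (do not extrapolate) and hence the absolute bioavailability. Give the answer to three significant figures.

F = 0.291

Trapezoidal AUC_0→14.5 (sublingual tablet):
  [0→1.5]: (0.00+8.27)/2 × 1.5 = 6.2025
  [1.5→4.5]: (8.27+2.84)/2 × 3 = 16.665
  [4.5→8.5]: (2.84+0.54)/2 × 4 = 6.76
  [8.5→14.5]: (0.54+0.04)/2 × 6 = 1.74
  Sum = 31.3675 mcg/mL·hr
F = (AUC_ev/D_ev)/(AUC_iv/D_iv) = (31.3675/250)/(43.1/100) = 0.12547/0.431 = 0.2911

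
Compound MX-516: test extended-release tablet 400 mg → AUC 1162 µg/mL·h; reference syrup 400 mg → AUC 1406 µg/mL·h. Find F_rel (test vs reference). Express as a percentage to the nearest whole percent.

F_rel = 83%

F_rel = (AUC_test/D_test) / (AUC_ref/D_ref)
      = (1162/400) / (1406/400)
      = 2.905 / 3.515 = 0.8265 = 82.65%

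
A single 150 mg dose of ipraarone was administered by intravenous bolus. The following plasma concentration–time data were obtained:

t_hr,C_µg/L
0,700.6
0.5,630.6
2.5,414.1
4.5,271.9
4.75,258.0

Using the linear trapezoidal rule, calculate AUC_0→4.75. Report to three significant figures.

Trapezoidal AUC_0→4.75:
  [0→0.5]: (700.6+630.6)/2 × 0.5 = 332.8
  [0.5→2.5]: (630.6+414.1)/2 × 2 = 1044.7
  [2.5→4.5]: (414.1+271.9)/2 × 2 = 686.0
  [4.5→4.75]: (271.9+258.0)/2 × 0.25 = 66.2375
  Sum = 2129.7375 µg/L·hr

AUC = 2130 µg/L·hr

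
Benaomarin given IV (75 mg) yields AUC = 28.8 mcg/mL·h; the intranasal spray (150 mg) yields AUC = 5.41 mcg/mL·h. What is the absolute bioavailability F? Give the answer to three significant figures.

F = (AUC_ev / D_ev) / (AUC_iv / D_iv)
  = (5.41/150) / (28.8/75)
  = 0.0360667 / 0.384 = 0.0939

F = 0.0939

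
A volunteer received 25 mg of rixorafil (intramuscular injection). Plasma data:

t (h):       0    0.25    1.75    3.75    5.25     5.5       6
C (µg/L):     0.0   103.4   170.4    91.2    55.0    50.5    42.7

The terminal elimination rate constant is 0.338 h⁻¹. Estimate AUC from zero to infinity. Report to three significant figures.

AUC = 752 µg/L·h

Trapezoidal AUC_0→6:
  [0→0.25]: (0.0+103.4)/2 × 0.25 = 12.925
  [0.25→1.75]: (103.4+170.4)/2 × 1.5 = 205.35
  [1.75→3.75]: (170.4+91.2)/2 × 2 = 261.6
  [3.75→5.25]: (91.2+55.0)/2 × 1.5 = 109.65
  [5.25→5.5]: (55.0+50.5)/2 × 0.25 = 13.1875
  [5.5→6]: (50.5+42.7)/2 × 0.5 = 23.3
  Sum = 626.0125 µg/L·h
Extrapolated tail: C_last / k_e = 42.7 / 0.338 = 126.331
AUC_0→∞ = 626.0125 + 126.331 = 752.3435 µg/L·h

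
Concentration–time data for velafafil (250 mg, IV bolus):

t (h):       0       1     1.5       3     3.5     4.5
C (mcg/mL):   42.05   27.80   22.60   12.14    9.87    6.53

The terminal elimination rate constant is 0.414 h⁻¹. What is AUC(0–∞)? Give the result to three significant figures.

AUC = 103 mcg/mL·h

Trapezoidal AUC_0→4.5:
  [0→1]: (42.05+27.80)/2 × 1 = 34.925
  [1→1.5]: (27.80+22.60)/2 × 0.5 = 12.6
  [1.5→3]: (22.60+12.14)/2 × 1.5 = 26.055
  [3→3.5]: (12.14+9.87)/2 × 0.5 = 5.5025
  [3.5→4.5]: (9.87+6.53)/2 × 1 = 8.2
  Sum = 87.2825 mcg/mL·h
Extrapolated tail: C_last / k_e = 6.53 / 0.414 = 15.773
AUC_0→∞ = 87.2825 + 15.773 = 103.0555 mcg/mL·h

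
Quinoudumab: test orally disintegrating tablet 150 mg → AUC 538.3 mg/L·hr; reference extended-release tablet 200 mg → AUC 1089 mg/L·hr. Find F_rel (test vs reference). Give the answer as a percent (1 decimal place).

F_rel = (AUC_test/D_test) / (AUC_ref/D_ref)
      = (538.3/150) / (1089/200)
      = 3.58867 / 5.445 = 0.6591 = 65.91%

F_rel = 65.9%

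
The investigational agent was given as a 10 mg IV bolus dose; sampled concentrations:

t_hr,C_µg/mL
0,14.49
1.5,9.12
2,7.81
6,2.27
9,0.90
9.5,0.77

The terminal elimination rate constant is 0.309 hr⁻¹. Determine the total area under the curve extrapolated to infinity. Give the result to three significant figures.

AUC = 49.8 µg/mL·hr

Trapezoidal AUC_0→9.5:
  [0→1.5]: (14.49+9.12)/2 × 1.5 = 17.7075
  [1.5→2]: (9.12+7.81)/2 × 0.5 = 4.2325
  [2→6]: (7.81+2.27)/2 × 4 = 20.16
  [6→9]: (2.27+0.90)/2 × 3 = 4.755
  [9→9.5]: (0.90+0.77)/2 × 0.5 = 0.4175
  Sum = 47.2725 µg/mL·hr
Extrapolated tail: C_last / k_e = 0.77 / 0.309 = 2.492
AUC_0→∞ = 47.2725 + 2.492 = 49.7645 µg/mL·hr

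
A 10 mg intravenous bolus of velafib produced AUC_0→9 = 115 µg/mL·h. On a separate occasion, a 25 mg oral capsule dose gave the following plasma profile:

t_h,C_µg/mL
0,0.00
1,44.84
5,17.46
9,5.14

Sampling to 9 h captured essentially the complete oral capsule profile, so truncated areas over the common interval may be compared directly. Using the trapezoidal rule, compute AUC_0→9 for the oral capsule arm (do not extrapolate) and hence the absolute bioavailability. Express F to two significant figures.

Trapezoidal AUC_0→9 (oral capsule):
  [0→1]: (0.00+44.84)/2 × 1 = 22.42
  [1→5]: (44.84+17.46)/2 × 4 = 124.6
  [5→9]: (17.46+5.14)/2 × 4 = 45.2
  Sum = 192.22 µg/mL·h
F = (AUC_ev/D_ev)/(AUC_iv/D_iv) = (192.22/25)/(115/10) = 7.6888/11.5 = 0.6686

F = 0.67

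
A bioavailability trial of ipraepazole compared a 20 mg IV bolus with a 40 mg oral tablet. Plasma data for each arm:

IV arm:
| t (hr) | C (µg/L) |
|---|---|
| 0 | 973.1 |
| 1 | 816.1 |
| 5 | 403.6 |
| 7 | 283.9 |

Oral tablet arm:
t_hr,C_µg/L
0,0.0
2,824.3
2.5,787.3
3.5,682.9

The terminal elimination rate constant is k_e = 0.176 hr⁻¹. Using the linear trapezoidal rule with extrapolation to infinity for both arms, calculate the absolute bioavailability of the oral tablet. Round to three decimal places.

F = 0.518

Trapezoidal AUC_0→7 (IV):
  [0→1]: (973.1+816.1)/2 × 1 = 894.6
  [1→5]: (816.1+403.6)/2 × 4 = 2439.4
  [5→7]: (403.6+283.9)/2 × 2 = 687.5
  Sum = 4021.5 µg/L·hr
IV tail: 283.9/0.176 = 1613.068; AUC_iv,0→∞ = 4021.5 + 1613.068 = 5634.568 µg/L·hr
Trapezoidal AUC_0→3.5 (oral tablet):
  [0→2]: (0.0+824.3)/2 × 2 = 824.3
  [2→2.5]: (824.3+787.3)/2 × 0.5 = 402.9
  [2.5→3.5]: (787.3+682.9)/2 × 1 = 735.1
  Sum = 1962.3 µg/L·hr
oral tablet tail: 682.9/0.176 = 3880.114; AUC_ev,0→∞ = 1962.3 + 3880.114 = 5842.414 µg/L·hr
F = (AUC_ev/D_ev)/(AUC_iv/D_iv) = (5842.414/40)/(5634.568/20) = 146.06035/281.7284 = 0.5184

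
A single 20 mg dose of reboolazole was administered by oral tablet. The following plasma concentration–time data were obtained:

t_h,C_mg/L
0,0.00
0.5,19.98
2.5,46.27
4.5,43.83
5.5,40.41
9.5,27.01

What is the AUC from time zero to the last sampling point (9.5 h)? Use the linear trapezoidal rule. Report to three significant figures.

Trapezoidal AUC_0→9.5:
  [0→0.5]: (0.00+19.98)/2 × 0.5 = 4.995
  [0.5→2.5]: (19.98+46.27)/2 × 2 = 66.25
  [2.5→4.5]: (46.27+43.83)/2 × 2 = 90.1
  [4.5→5.5]: (43.83+40.41)/2 × 1 = 42.12
  [5.5→9.5]: (40.41+27.01)/2 × 4 = 134.84
  Sum = 338.305 mg/L·h

AUC = 338 mg/L·h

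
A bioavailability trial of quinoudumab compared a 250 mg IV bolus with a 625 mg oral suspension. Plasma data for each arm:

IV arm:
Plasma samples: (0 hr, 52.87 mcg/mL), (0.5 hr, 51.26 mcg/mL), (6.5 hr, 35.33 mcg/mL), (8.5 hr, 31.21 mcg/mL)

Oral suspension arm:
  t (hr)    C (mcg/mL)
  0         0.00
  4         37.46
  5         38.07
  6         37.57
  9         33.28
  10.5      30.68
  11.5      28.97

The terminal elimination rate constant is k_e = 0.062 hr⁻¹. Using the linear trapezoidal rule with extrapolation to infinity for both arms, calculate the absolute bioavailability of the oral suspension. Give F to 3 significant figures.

Trapezoidal AUC_0→8.5 (IV):
  [0→0.5]: (52.87+51.26)/2 × 0.5 = 26.0325
  [0.5→6.5]: (51.26+35.33)/2 × 6 = 259.77
  [6.5→8.5]: (35.33+31.21)/2 × 2 = 66.54
  Sum = 352.3425 mcg/mL·hr
IV tail: 31.21/0.062 = 503.387; AUC_iv,0→∞ = 352.3425 + 503.387 = 855.7295 mcg/mL·hr
Trapezoidal AUC_0→11.5 (oral suspension):
  [0→4]: (0.00+37.46)/2 × 4 = 74.92
  [4→5]: (37.46+38.07)/2 × 1 = 37.765
  [5→6]: (38.07+37.57)/2 × 1 = 37.82
  [6→9]: (37.57+33.28)/2 × 3 = 106.275
  [9→10.5]: (33.28+30.68)/2 × 1.5 = 47.97
  [10.5→11.5]: (30.68+28.97)/2 × 1 = 29.825
  Sum = 334.575 mcg/mL·hr
oral suspension tail: 28.97/0.062 = 467.258; AUC_ev,0→∞ = 334.575 + 467.258 = 801.833 mcg/mL·hr
F = (AUC_ev/D_ev)/(AUC_iv/D_iv) = (801.833/625)/(855.7295/250) = 1.2829328/3.422918 = 0.3748

F = 0.375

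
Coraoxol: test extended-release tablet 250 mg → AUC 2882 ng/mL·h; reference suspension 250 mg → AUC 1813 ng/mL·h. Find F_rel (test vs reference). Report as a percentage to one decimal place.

F_rel = (AUC_test/D_test) / (AUC_ref/D_ref)
      = (2882/250) / (1813/250)
      = 11.528 / 7.252 = 1.5896 = 158.96%

F_rel = 159.0%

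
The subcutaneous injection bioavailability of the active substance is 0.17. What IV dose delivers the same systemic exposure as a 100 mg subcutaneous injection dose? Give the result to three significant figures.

Systemic exposure from an extravascular dose = F × D_ev, so the equivalent IV dose is F × D_ev.
D_iv = F × D_ev = 0.17 × 100 = 17 mg

D_iv = 17.0 mg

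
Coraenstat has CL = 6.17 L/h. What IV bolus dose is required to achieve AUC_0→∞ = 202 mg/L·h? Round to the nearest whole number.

Dose = 1246 mg

Dose_iv = CL × AUC_0→∞
     = 6.17 × 202 = 1246.34 mg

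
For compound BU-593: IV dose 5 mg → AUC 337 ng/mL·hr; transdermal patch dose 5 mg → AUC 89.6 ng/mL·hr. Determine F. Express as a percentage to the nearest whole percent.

F = 27%

F = (AUC_ev / D_ev) / (AUC_iv / D_iv)
  = (89.6/5) / (337/5)
  = 17.92 / 67.4 = 0.2659
  = 26.59%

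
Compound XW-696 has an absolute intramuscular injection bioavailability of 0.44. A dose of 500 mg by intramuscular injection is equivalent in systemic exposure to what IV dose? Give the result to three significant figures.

Systemic exposure from an extravascular dose = F × D_ev, so the equivalent IV dose is F × D_ev.
D_iv = F × D_ev = 0.44 × 500 = 220 mg

D_iv = 220 mg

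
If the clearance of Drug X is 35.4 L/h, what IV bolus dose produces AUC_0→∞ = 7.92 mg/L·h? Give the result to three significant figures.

Dose_iv = CL × AUC_0→∞
     = 35.4 × 7.92 = 280.368 mg

Dose = 280 mg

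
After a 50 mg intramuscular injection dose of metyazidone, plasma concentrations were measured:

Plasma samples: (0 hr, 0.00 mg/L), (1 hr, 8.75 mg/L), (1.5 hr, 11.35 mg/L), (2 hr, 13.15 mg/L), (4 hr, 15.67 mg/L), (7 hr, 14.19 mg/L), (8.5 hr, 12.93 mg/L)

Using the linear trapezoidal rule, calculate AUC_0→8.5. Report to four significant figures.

Trapezoidal AUC_0→8.5:
  [0→1]: (0.00+8.75)/2 × 1 = 4.375
  [1→1.5]: (8.75+11.35)/2 × 0.5 = 5.025
  [1.5→2]: (11.35+13.15)/2 × 0.5 = 6.125
  [2→4]: (13.15+15.67)/2 × 2 = 28.82
  [4→7]: (15.67+14.19)/2 × 3 = 44.79
  [7→8.5]: (14.19+12.93)/2 × 1.5 = 20.34
  Sum = 109.475 mg/L·hr

AUC = 109.5 mg/L·hr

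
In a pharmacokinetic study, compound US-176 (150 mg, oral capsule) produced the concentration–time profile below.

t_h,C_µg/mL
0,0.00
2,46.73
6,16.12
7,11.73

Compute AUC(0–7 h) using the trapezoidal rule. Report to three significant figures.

AUC = 186 µg/mL·h

Trapezoidal AUC_0→7:
  [0→2]: (0.00+46.73)/2 × 2 = 46.73
  [2→6]: (46.73+16.12)/2 × 4 = 125.7
  [6→7]: (16.12+11.73)/2 × 1 = 13.925
  Sum = 186.355 µg/mL·h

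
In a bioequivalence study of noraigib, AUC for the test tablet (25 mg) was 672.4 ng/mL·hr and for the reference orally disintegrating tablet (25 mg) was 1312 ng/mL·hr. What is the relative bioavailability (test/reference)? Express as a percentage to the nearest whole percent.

F_rel = 51%

F_rel = (AUC_test/D_test) / (AUC_ref/D_ref)
      = (672.4/25) / (1312/25)
      = 26.896 / 52.48 = 0.5125 = 51.25%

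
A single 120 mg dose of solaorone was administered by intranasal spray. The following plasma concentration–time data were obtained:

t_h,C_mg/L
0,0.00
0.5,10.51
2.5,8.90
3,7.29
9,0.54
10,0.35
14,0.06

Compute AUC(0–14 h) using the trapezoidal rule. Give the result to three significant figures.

AUC = 50.8 mg/L·h

Trapezoidal AUC_0→14:
  [0→0.5]: (0.00+10.51)/2 × 0.5 = 2.6275
  [0.5→2.5]: (10.51+8.90)/2 × 2 = 19.41
  [2.5→3]: (8.90+7.29)/2 × 0.5 = 4.0475
  [3→9]: (7.29+0.54)/2 × 6 = 23.49
  [9→10]: (0.54+0.35)/2 × 1 = 0.445
  [10→14]: (0.35+0.06)/2 × 4 = 0.82
  Sum = 50.84 mg/L·h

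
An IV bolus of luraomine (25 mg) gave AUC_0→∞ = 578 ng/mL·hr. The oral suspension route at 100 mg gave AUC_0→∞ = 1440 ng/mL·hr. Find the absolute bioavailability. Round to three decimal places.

F = 0.623

F = (AUC_ev / D_ev) / (AUC_iv / D_iv)
  = (1440/100) / (578/25)
  = 14.4 / 23.12 = 0.6228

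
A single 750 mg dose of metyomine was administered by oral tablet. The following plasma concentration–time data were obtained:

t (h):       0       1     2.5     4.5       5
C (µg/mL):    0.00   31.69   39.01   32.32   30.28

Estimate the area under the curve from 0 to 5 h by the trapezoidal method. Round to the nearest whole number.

AUC = 156 µg/mL·h

Trapezoidal AUC_0→5:
  [0→1]: (0.00+31.69)/2 × 1 = 15.845
  [1→2.5]: (31.69+39.01)/2 × 1.5 = 53.025
  [2.5→4.5]: (39.01+32.32)/2 × 2 = 71.33
  [4.5→5]: (32.32+30.28)/2 × 0.5 = 15.65
  Sum = 155.85 µg/mL·h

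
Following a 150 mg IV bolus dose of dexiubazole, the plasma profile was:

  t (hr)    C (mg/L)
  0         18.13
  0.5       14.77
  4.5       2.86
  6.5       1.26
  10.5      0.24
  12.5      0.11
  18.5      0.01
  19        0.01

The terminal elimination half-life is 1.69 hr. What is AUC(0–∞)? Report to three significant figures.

AUC = 51.3 mg/L·hr

Trapezoidal AUC_0→19:
  [0→0.5]: (18.13+14.77)/2 × 0.5 = 8.225
  [0.5→4.5]: (14.77+2.86)/2 × 4 = 35.26
  [4.5→6.5]: (2.86+1.26)/2 × 2 = 4.12
  [6.5→10.5]: (1.26+0.24)/2 × 4 = 3.0
  [10.5→12.5]: (0.24+0.11)/2 × 2 = 0.35
  [12.5→18.5]: (0.11+0.01)/2 × 6 = 0.36
  [18.5→19]: (0.01+0.01)/2 × 0.5 = 0.005
  Sum = 51.32 mg/L·hr
k_e = ln2 / t½ = 0.693147 / 1.69 = 0.4101 hr^-1
Extrapolated tail: C_last / k_e = 0.01 / 0.4101 = 0.024
AUC_0→∞ = 51.32 + 0.024 = 51.344 mg/L·hr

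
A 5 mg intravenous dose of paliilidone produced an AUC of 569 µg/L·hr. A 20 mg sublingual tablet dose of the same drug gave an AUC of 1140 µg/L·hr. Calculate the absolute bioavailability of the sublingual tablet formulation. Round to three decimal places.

F = 0.501

F = (AUC_ev / D_ev) / (AUC_iv / D_iv)
  = (1140/20) / (569/5)
  = 57 / 113.8 = 0.5009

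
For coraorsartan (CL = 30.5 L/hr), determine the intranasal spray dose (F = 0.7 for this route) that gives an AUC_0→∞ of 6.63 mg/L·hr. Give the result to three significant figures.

Dose = CL × AUC_0→∞ / F
     = 30.5 × 6.63 / 0.7 = 288.879 mg

Dose = 289 mg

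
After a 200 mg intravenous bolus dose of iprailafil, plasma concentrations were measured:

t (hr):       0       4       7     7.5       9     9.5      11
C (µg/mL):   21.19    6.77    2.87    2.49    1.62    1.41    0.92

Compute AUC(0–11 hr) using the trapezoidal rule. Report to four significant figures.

AUC = 77.31 µg/mL·hr

Trapezoidal AUC_0→11:
  [0→4]: (21.19+6.77)/2 × 4 = 55.92
  [4→7]: (6.77+2.87)/2 × 3 = 14.46
  [7→7.5]: (2.87+2.49)/2 × 0.5 = 1.34
  [7.5→9]: (2.49+1.62)/2 × 1.5 = 3.0825
  [9→9.5]: (1.62+1.41)/2 × 0.5 = 0.7575
  [9.5→11]: (1.41+0.92)/2 × 1.5 = 1.7475
  Sum = 77.3075 µg/mL·hr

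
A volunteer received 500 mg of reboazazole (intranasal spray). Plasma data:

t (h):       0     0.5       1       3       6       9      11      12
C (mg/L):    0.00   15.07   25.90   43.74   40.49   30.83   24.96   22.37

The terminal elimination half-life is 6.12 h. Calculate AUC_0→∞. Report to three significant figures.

AUC = 594 mg/L·h

Trapezoidal AUC_0→12:
  [0→0.5]: (0.00+15.07)/2 × 0.5 = 3.7675
  [0.5→1]: (15.07+25.90)/2 × 0.5 = 10.2425
  [1→3]: (25.90+43.74)/2 × 2 = 69.64
  [3→6]: (43.74+40.49)/2 × 3 = 126.345
  [6→9]: (40.49+30.83)/2 × 3 = 106.98
  [9→11]: (30.83+24.96)/2 × 2 = 55.79
  [11→12]: (24.96+22.37)/2 × 1 = 23.665
  Sum = 396.43 mg/L·h
k_e = ln2 / t½ = 0.693147 / 6.12 = 0.1133 h^-1
Extrapolated tail: C_last / k_e = 22.37 / 0.1133 = 197.440
AUC_0→∞ = 396.43 + 197.440 = 593.87 mg/L·h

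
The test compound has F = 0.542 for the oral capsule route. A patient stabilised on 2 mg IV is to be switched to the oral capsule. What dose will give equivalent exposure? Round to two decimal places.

For equal systemic exposure: F × D_ev = D_iv
D_ev = D_iv / F = 2 / 0.542 = 3.69004 mg

D_oral = 3.69 mg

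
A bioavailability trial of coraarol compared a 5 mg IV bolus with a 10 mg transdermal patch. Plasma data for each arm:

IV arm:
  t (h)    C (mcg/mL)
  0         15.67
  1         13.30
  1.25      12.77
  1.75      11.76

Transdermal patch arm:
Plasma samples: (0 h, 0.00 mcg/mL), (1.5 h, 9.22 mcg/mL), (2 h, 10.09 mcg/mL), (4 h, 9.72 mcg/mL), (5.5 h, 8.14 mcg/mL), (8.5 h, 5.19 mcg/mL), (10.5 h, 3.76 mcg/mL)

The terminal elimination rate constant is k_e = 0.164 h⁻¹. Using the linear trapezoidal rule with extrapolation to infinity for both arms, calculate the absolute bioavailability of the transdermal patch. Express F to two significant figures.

Trapezoidal AUC_0→1.75 (IV):
  [0→1]: (15.67+13.30)/2 × 1 = 14.485
  [1→1.25]: (13.30+12.77)/2 × 0.25 = 3.25875
  [1.25→1.75]: (12.77+11.76)/2 × 0.5 = 6.1325
  Sum = 23.87625 mcg/mL·h
IV tail: 11.76/0.164 = 71.707; AUC_iv,0→∞ = 23.87625 + 71.707 = 95.58325 mcg/mL·h
Trapezoidal AUC_0→10.5 (transdermal patch):
  [0→1.5]: (0.00+9.22)/2 × 1.5 = 6.915
  [1.5→2]: (9.22+10.09)/2 × 0.5 = 4.8275
  [2→4]: (10.09+9.72)/2 × 2 = 19.81
  [4→5.5]: (9.72+8.14)/2 × 1.5 = 13.395
  [5.5→8.5]: (8.14+5.19)/2 × 3 = 19.995
  [8.5→10.5]: (5.19+3.76)/2 × 2 = 8.95
  Sum = 73.8925 mcg/mL·h
transdermal patch tail: 3.76/0.164 = 22.927; AUC_ev,0→∞ = 73.8925 + 22.927 = 96.8195 mcg/mL·h
F = (AUC_ev/D_ev)/(AUC_iv/D_iv) = (96.8195/10)/(95.58325/5) = 9.68195/19.11665 = 0.5065

F = 0.51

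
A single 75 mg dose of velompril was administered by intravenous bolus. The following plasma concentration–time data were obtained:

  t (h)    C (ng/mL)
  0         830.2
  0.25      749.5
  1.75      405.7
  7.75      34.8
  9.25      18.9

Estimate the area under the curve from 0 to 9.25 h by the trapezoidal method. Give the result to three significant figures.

AUC = 2430 ng/mL·h

Trapezoidal AUC_0→9.25:
  [0→0.25]: (830.2+749.5)/2 × 0.25 = 197.4625
  [0.25→1.75]: (749.5+405.7)/2 × 1.5 = 866.4
  [1.75→7.75]: (405.7+34.8)/2 × 6 = 1321.5
  [7.75→9.25]: (34.8+18.9)/2 × 1.5 = 40.275
  Sum = 2425.6375 ng/mL·h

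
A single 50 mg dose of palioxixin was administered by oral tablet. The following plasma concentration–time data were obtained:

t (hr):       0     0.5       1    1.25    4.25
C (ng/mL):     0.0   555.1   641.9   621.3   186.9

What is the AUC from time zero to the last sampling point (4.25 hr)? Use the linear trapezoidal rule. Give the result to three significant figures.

AUC = 1810 ng/mL·hr

Trapezoidal AUC_0→4.25:
  [0→0.5]: (0.0+555.1)/2 × 0.5 = 138.775
  [0.5→1]: (555.1+641.9)/2 × 0.5 = 299.25
  [1→1.25]: (641.9+621.3)/2 × 0.25 = 157.9
  [1.25→4.25]: (621.3+186.9)/2 × 3 = 1212.3
  Sum = 1808.225 ng/mL·hr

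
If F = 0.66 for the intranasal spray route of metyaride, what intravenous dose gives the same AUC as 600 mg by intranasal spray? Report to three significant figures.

Systemic exposure from an extravascular dose = F × D_ev, so the equivalent IV dose is F × D_ev.
D_iv = F × D_ev = 0.66 × 600 = 396 mg

D_iv = 396 mg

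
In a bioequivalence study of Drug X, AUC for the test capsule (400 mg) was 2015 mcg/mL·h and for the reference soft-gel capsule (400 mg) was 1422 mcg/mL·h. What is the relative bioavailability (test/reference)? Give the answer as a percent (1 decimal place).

F_rel = 141.7%

F_rel = (AUC_test/D_test) / (AUC_ref/D_ref)
      = (2015/400) / (1422/400)
      = 5.0375 / 3.555 = 1.4170 = 141.70%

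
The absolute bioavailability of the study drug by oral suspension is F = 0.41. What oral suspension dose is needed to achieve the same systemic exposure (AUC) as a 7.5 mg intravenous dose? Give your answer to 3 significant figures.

For equal systemic exposure: F × D_ev = D_iv
D_ev = D_iv / F = 7.5 / 0.41 = 18.2927 mg

D_oral = 18.3 mg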